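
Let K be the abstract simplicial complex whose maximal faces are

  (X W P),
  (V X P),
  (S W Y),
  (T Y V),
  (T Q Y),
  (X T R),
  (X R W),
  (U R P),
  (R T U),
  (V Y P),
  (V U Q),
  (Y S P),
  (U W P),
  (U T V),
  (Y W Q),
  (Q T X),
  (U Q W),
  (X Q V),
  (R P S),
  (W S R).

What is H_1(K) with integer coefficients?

K has 10 vertices, 30 edges, 20 triangles.
rank ∂_1 = 9, rank ∂_2 = 20 ⇒ b_1 = 30 − 9 − 20 = 1; ∂_2 has invariant factor(s) [2] giving torsion. So H_1 = Z ⊕ Z/2Z.

H_1 ≅ Z ⊕ Z/2Z.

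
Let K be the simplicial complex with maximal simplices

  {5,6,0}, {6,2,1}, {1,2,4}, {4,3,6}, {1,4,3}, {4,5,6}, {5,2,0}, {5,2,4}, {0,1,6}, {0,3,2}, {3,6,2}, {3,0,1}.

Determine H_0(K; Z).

We work with the vertex ordering 0 < 1 < 2 < 3 < 4 < 5 < 6. The simplices of K, each written with vertices in increasing order, are:

  0-simplices (7): [0], [1], [2], [3], [4], [5], [6]
  1-simplices (18): [0,1], [0,2], [0,3], [0,5], [0,6], [1,2], [1,3], [1,4], [1,6], [2,3], [2,4], [2,5], [2,6], [3,4], [3,6], [4,5], [4,6], [5,6]
  2-simplices (12): [0,1,3], [0,1,6], [0,2,3], [0,2,5], [0,5,6], [1,2,4], [1,2,6], [1,3,4], [2,3,6], [2,4,5], [3,4,6], [4,5,6]

giving chain groups C_0 ≅ Z^7, C_1 ≅ Z^18, C_2 ≅ Z^12.

Boundary ∂_1: C_1 → C_0 is given by ∂[p,q] = [q] − [p]. For instance
  ∂[1,3] = [3] − [1].
The 7×18 boundary matrix has rank 6 and Smith normal form diag(1,1,1,1,1,1).

Boundary ∂_2: C_2 → C_1 sends each 2-simplex [p,q,r] to [q,r] − [p,r] + [p,q]. For instance
  ∂[0,1,3] = [1,3] − [0,3] + [0,1],
  ∂[1,2,6] = [2,6] − [1,6] + [1,2].
The resulting 18×12 matrix has rank 12, and its Smith normal form has invariant factors (1,1,1,1,1,1,1,1,1,1,1,2).

From H_k ≅ ker(∂_k) / im(∂_{k+1}) we obtain:

  H_0: rank C_0 − rank ∂_1 = 7 − 6 = 1, and the invariant factors of ∂_1 are all 1, so H_0 = Z.

(K is a triangulation of the real projective plane RP^2.)

H_0 = Z.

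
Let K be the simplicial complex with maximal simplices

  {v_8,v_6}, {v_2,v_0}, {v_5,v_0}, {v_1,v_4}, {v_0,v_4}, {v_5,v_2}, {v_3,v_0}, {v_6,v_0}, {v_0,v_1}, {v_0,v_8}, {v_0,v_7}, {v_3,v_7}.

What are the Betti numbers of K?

K has 9 vertices, 12 edges.
rank ∂_0 = 0, rank ∂_1 = 8 ⇒ b_0 = 9 − 0 − 8 = 1; all invariant factors of ∂_1 are 1 so no torsion. So H_0 ≅ Z.
rank ∂_1 = 8, rank ∂_2 = 0 ⇒ b_1 = 12 − 8 − 0 = 4. So H_1 ≅ Z^4.

b_0 = 1, b_1 = 4.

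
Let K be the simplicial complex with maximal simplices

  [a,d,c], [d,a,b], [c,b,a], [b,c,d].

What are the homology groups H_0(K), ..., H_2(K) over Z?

Order the vertices as a < b < c < d. Listing each simplex with vertices in this order, K has dimension 2 with simplices:

  0-simplices (4): a, b, c, d
  1-simplices (6): ab, ac, ad, bc, bd, cd
  2-simplices (4): abc, abd, acd, bcd

so the chain groups are C_0 ≅ Z^4, C_1 ≅ Z^6, C_2 ≅ Z^4.

The boundary map ∂_1: C_1 → C_0 sends each edge [p,q] (with p < q) to q − p. For instance
  ∂ab = b − a.
As a 4×6 matrix over Z this has rank 3, with invariant factors (1,1,1).

∂_2: C_2 → C_1 sends each 2-simplex [p,q,r] to [q,r] − [p,r] + [p,q]. For instance
  ∂abc = bc − ac + ab,
  ∂bcd = cd − bd + bc.
The 6×4 boundary matrix has rank 3 and Smith normal form diag(1,1,1).

Reading off H_k = ker ∂_k / im ∂_{k+1}:

  H_0: rank C_0 − rank ∂_1 = 4 − 3 = 1, and the invariant factors of ∂_1 are all 1, so H_0 = Z.
  H_1: rank ker ∂_1 − rank ∂_2 = (6 − 3) − 3 = 0, and the invariant factors of ∂_2 are all 1, so H_1 = 0.
  H_2: rank ker ∂_2 − rank ∂_3 = (4 − 3) − 0 = 1, and there is no ∂_3, so H_2 = Z.

As a check, the Euler characteristic is 4 − 6 + 4 = 2, which agrees with 1 − 0 + 1 = 2.

H_0 = Z,  H_1 = 0,  H_2 = Z.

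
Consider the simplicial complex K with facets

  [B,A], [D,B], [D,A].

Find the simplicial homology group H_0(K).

We work with the vertex ordering A < B < D. The simplices of K, each written with vertices in increasing order, are:

  0-simplices (3): A, B, D
  1-simplices (3): AB, AD, BD

giving chain groups C_0 ≅ Z^3, C_1 ≅ Z^3.

Boundary ∂_1: C_1 → C_0 sends each edge [p,q] (with p < q) to q − p. For instance
  ∂BD = D − B.
This gives a 3×3 integer matrix of rank 2; reducing to Smith normal form yields diagonal entries (1,1).

Reading off H_k = ker ∂_k / im ∂_{k+1}:

  H_0: rank C_0 − rank ∂_1 = 3 − 2 = 1, and the invariant factors of ∂_1 are all 1, so H_0 = Z.

(K is a triangulation of the circle S^1.)

H_0 = Z.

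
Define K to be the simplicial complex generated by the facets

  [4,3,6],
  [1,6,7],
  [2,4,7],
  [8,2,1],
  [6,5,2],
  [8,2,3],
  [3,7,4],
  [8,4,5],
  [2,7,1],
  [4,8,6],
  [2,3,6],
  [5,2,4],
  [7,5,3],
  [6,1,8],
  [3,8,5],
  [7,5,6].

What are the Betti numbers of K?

b_0 = 1, b_1 = 2, b_2 = 1.

Fix the vertex order 1 < 2 < 3 < 4 < 5 < 6 < 7 < 8 and write every simplex with vertices in increasing order. Then dim K = 2 and the simplices of K are:

  0-simplices (8): [1], [2], [3], [4], [5], [6], [7], [8]
  1-simplices (24): (24 of them)
  2-simplices (16): [1,2,7], [1,2,8], [1,6,7], [1,6,8], [2,3,6], [2,3,8], [2,4,5], [2,4,7], [2,5,6], [3,4,6], [3,4,7], [3,5,7], [3,5,8], [4,5,8], [4,6,8], [5,6,7]

Hence C_0 ≅ Z^8, C_1 ≅ Z^24, C_2 ≅ Z^16.

∂_1: C_1 → C_0 is given by ∂[p,q] = [q] − [p]. For instance
  ∂[2,6] = [6] − [2].
The resulting 8×24 matrix has rank 7, and its Smith normal form has invariant factors (1,1,1,1,1,1,1).

∂_2: C_2 → C_1 maps a triangle to the signed sum of its edges. For instance
  ∂[2,4,7] = [4,7] − [2,7] + [2,4],
  ∂[1,2,8] = [2,8] − [1,8] + [1,2].
The resulting 24×16 matrix has rank 15, and its Smith normal form has invariant factors (1,1,1,1,1,1,1,1,1,1,1,1,1,1,1).

Reading off H_k = ker ∂_k / im ∂_{k+1}:

  H_0: rank C_0 − rank ∂_1 = 8 − 7 = 1, and the invariant factors of ∂_1 are all 1, so H_0 = Z.
  H_1: rank ker ∂_1 − rank ∂_2 = (24 − 7) − 15 = 2, and the invariant factors of ∂_2 are all 1, so H_1 = Z^2.
  H_2: rank ker ∂_2 − rank ∂_3 = (16 − 15) − 0 = 1, and there is no ∂_3, so H_2 = Z.

(K is a triangulation of the torus T^2.)

Hence the Betti numbers are b_0 = 1, b_1 = 2, b_2 = 1.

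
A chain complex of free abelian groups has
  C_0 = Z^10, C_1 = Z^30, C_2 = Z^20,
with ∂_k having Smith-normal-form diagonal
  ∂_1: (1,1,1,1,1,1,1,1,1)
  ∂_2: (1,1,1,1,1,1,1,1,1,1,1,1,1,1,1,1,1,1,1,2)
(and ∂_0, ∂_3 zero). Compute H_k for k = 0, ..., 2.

H_0: b_0 = 10 − 0 − 9 = 1; torsion from ∂_1 factors > 1: none. So H_0 ≅ Z.
H_1: b_1 = 30 − 9 − 20 = 1; torsion from ∂_2 factors > 1: [2]. So H_1 ≅ Z ⊕ Z/2.
H_2: b_2 = 20 − 20 − 0 = 0; torsion from ∂_3 factors > 1: none. So H_2 ≅ 0.

H_0 ≅ Z,  H_1 ≅ Z ⊕ Z/2,  H_2 = 0.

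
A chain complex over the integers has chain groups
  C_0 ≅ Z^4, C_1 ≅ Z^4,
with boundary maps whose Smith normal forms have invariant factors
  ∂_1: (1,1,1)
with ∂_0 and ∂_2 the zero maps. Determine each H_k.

H_0: b_0 = 4 − 0 − 3 = 1; torsion from ∂_1 factors > 1: none. So H_0 ≅ Z.
H_1: b_1 = 4 − 3 − 0 = 1; torsion from ∂_2 factors > 1: none. So H_1 ≅ Z.

H_0 ≅ Z,  H_1 ≅ Z.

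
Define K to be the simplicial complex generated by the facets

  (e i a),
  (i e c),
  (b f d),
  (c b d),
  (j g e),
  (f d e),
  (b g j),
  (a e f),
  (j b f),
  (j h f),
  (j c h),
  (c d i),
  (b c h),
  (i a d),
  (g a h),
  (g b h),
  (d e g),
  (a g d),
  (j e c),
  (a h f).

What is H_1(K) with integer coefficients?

Take the total order a < b < c < d < e < f < g < h < i < j on the vertex set. Then K (dimension 2) consists of the simplices:

  0-simplices (10): a, b, c, d, e, f, g, h, i, j
  1-simplices (30): ad, ae, af, ag, ah, ai, bc, bd, bf, bg, bh, bj, cd, ce, ch, ci, cj, de, df, dg, di, ef, eg, ei, ej, fh, fj, gh, gj, hj
  2-simplices (20): adg, adi, aef, aei, afh, agh, bcd, bch, bdf, bfj, bgh, bgj, cdi, cei, cej, chj, def, deg, egj, fhj

Hence C_0 ≅ Z^10, C_1 ≅ Z^30, C_2 ≅ Z^20.

∂_1: C_1 → C_0 sends each edge [p,q] (with p < q) to q − p. For instance
  ∂eg = g − e.
The resulting 10×30 matrix has rank 9, and its Smith normal form has invariant factors (1,1,1,1,1,1,1,1,1).

∂_2: C_2 → C_1 acts by ∂[p,q,r] = [q,r] − [p,r] + [p,q]. For instance
  ∂aef = ef − af + ae,
  ∂egj = gj − ej + eg.
As a 30×20 matrix over Z this has rank 20, with invariant factors (1,1,1,1,1,1,1,1,1,1,1,1,1,1,1,1,1,1,1,2).

Computing H_k = (kernel of ∂_k) / (image of ∂_{k+1}):

  H_1: rank ker ∂_1 − rank ∂_2 = (30 − 9) − 20 = 1, and ∂_2 has invariant factor 2 > 1, so H_1 ≅ Z ⊕ Z/2.

H_1 ≅ Z ⊕ Z/2.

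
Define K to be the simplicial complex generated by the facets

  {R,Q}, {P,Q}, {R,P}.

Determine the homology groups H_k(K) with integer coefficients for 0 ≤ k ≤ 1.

Take the total order P < Q < R on the vertex set. Then K (dimension 1) consists of the simplices:

  0-simplices (3): P, Q, R
  1-simplices (3): PQ, PR, QR

giving chain groups C_0 ≅ Z^3, C_1 ≅ Z^3.

∂_1: C_1 → C_0 sends each edge [p,q] (with p < q) to q − p.
The resulting 3×3 matrix has rank 2, and its Smith normal form has invariant factors (1,1).

Now H_k = ker ∂_k / im ∂_{k+1}, so:

  H_0: rank C_0 − rank ∂_1 = 3 − 2 = 1, and the invariant factors of ∂_1 are all 1, so H_0 = Z.
  H_1: rank ker ∂_1 − rank ∂_2 = (3 − 2) − 0 = 1, and there is no ∂_2, so H_1 = Z.

H_0 = Z,  H_1 = Z.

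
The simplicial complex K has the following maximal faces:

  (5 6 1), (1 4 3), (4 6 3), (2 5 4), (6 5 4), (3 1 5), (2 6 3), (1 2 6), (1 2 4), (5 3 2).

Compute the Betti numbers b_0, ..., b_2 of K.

b_0 = 1, b_1 = 0, b_2 = 0.

Take the total order 1 < 2 < 3 < 4 < 5 < 6 on the vertex set. Then K (dimension 2) consists of the simplices:

  0-simplices (6): [1], [2], [3], [4], [5], [6]
  1-simplices (15): [1,2], [1,3], [1,4], [1,5], [1,6], [2,3], [2,4], [2,5], [2,6], [3,4], [3,5], [3,6], [4,5], [4,6], [5,6]
  2-simplices (10): [1,2,4], [1,2,6], [1,3,4], [1,3,5], [1,5,6], [2,3,5], [2,3,6], [2,4,5], [3,4,6], [4,5,6]

Hence C_0 ≅ Z^6, C_1 ≅ Z^15, C_2 ≅ Z^10.

The boundary map ∂_1: C_1 → C_0 maps an edge to its endpoints' difference, ∂[p,q] = q − p. For instance
  ∂[3,4] = [4] − [3].
The resulting 6×15 matrix has rank 5, and its Smith normal form has invariant factors (1,1,1,1,1).

Boundary ∂_2: C_2 → C_1 sends each 2-simplex [p,q,r] to [q,r] − [p,r] + [p,q]. For instance
  ∂[2,3,5] = [3,5] − [2,5] + [2,3],
  ∂[2,4,5] = [4,5] − [2,5] + [2,4].
As a 15×10 matrix over Z this has rank 10, with invariant factors (1,1,1,1,1,1,1,1,1,2).

Computing H_k = (kernel of ∂_k) / (image of ∂_{k+1}):

  H_0: rank C_0 − rank ∂_1 = 6 − 5 = 1, and the invariant factors of ∂_1 are all 1, so H_0 ≅ Z.
  H_1: rank ker ∂_1 − rank ∂_2 = (15 − 5) − 10 = 0, and ∂_2 has invariant factor 2 > 1, so H_1 ≅ Z/2.
  H_2: rank ker ∂_2 − rank ∂_3 = (10 − 10) − 0 = 0, and there is no ∂_3, so H_2 ≅ 0.

Hence the Betti numbers are b_0 = 1, b_1 = 0, b_2 = 0.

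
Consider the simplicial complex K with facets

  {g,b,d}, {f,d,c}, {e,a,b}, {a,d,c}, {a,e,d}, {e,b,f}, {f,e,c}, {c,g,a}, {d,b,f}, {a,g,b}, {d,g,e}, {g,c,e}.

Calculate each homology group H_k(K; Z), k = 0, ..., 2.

Order the vertices as a < b < c < d < e < f < g. Listing each simplex with vertices in this order, K has dimension 2 with simplices:

  0-simplices (7): a, b, c, d, e, f, g
  1-simplices (18): ab, ac, ad, ae, ag, bd, be, bf, bg, cd, ce, cf, cg, de, df, dg, ef, eg
  2-simplices (12): abe, abg, acd, acg, ade, bdf, bdg, bef, cdf, cef, ceg, deg

giving chain groups C_0 ≅ Z^7, C_1 ≅ Z^18, C_2 ≅ Z^12.

∂_1: C_1 → C_0 is given by ∂[p,q] = [q] − [p].
The resulting 7×18 matrix has rank 6, and its Smith normal form has invariant factors (1,1,1,1,1,1).

∂_2: C_2 → C_1 sends each 2-simplex [p,q,r] to [q,r] − [p,r] + [p,q]. For instance
  ∂deg = eg − dg + de,
  ∂cef = ef − cf + ce.
The 18×12 boundary matrix has rank 12 and Smith normal form diag(1,1,1,1,1,1,1,1,1,1,1,2).

From H_k ≅ ker(∂_k) / im(∂_{k+1}) we obtain:

  H_0: rank C_0 − rank ∂_1 = 7 − 6 = 1, and the invariant factors of ∂_1 are all 1, so H_0 = Z.
  H_1: rank ker ∂_1 − rank ∂_2 = (18 − 6) − 12 = 0, and ∂_2 has invariant factor 2 > 1, so H_1 = Z/2.
  H_2: rank ker ∂_2 − rank ∂_3 = (12 − 12) − 0 = 0, and there is no ∂_3, so H_2 = 0.

(K is a triangulation of the real projective plane RP^2.)

H_0 ≅ Z,  H_1 ≅ Z/2,  H_2 = 0.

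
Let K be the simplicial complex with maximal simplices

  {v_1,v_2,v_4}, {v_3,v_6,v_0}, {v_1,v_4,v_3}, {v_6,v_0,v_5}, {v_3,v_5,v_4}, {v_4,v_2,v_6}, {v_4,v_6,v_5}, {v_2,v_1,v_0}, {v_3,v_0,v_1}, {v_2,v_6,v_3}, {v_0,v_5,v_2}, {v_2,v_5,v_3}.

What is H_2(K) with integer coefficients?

H_2 = 0.

Take the total order v_0 < v_1 < v_2 < v_3 < v_4 < v_5 < v_6 on the vertex set. Then K (dimension 2) consists of the simplices:

  0-simplices (7): [v_0], [v_1], [v_2], [v_3], [v_4], [v_5], [v_6]
  1-simplices (18): (18 of them)
  2-simplices (12): (12 of them)

giving chain groups C_0 ≅ Z^7, C_1 ≅ Z^18, C_2 ≅ Z^12.

The boundary map ∂_1: C_1 → C_0 maps an edge to its endpoints' difference, ∂[p,q] = q − p. For instance
  ∂[v_2,v_3] = [v_3] − [v_2].
The 7×18 boundary matrix has rank 6 and Smith normal form diag(1,1,1,1,1,1).

The boundary map ∂_2: C_2 → C_1 maps a triangle to the signed sum of its edges. For instance
  ∂[v_1,v_3,v_4] = [v_3,v_4] − [v_1,v_4] + [v_1,v_3],
  ∂[v_2,v_3,v_6] = [v_3,v_6] − [v_2,v_6] + [v_2,v_3].
As a 18×12 matrix over Z this has rank 12, with invariant factors (1,1,1,1,1,1,1,1,1,1,1,2).

From H_k ≅ ker(∂_k) / im(∂_{k+1}) we obtain:

  H_2: rank ker ∂_2 − rank ∂_3 = (12 − 12) − 0 = 0, and there is no ∂_3, so H_2 = 0.

(K is a triangulation of the real projective plane RP^2.)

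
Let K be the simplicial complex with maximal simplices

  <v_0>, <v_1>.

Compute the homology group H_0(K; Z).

Take the total order v_0 < v_1 on the vertex set. Then K (dimension 0) consists of the simplices:

  0-simplices (2): [v_0], [v_1]

giving chain groups C_0 ≅ Z^2.

Computing H_k = (kernel of ∂_k) / (image of ∂_{k+1}):

  H_0: rank C_0 − rank ∂_1 = 2 − 0 = 2, and there is no ∂_1, so H_0 = Z^2.

H_0 ≅ Z^2.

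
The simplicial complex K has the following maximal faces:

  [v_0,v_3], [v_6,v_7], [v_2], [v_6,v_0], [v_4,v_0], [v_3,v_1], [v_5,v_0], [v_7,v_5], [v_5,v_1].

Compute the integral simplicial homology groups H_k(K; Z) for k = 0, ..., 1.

H_0 = Z^2,  H_1 = Z^2.

Fix the vertex order v_0 < v_1 < v_2 < v_3 < v_4 < v_5 < v_6 < v_7 and write every simplex with vertices in increasing order. Then dim K = 1 and the simplices of K are:

  0-simplices (8): [v_0], [v_1], [v_2], [v_3], [v_4], [v_5], [v_6], [v_7]
  1-simplices (8): [v_0,v_3], [v_0,v_4], [v_0,v_5], [v_0,v_6], [v_1,v_3], [v_1,v_5], [v_5,v_7], [v_6,v_7]

giving chain groups C_0 ≅ Z^8, C_1 ≅ Z^8.

Boundary ∂_1: C_1 → C_0 sends each edge [p,q] (with p < q) to q − p. For instance
  ∂[v_0,v_4] = [v_4] − [v_0].
The resulting 8×8 matrix has rank 6, and its Smith normal form has invariant factors (1,1,1,1,1,1).

Computing H_k = (kernel of ∂_k) / (image of ∂_{k+1}):

  H_0: rank C_0 − rank ∂_1 = 8 − 6 = 2, and the invariant factors of ∂_1 are all 1, so H_0 ≅ Z^2.
  H_1: rank ker ∂_1 − rank ∂_2 = (8 − 6) − 0 = 2, and there is no ∂_2, so H_1 ≅ Z^2.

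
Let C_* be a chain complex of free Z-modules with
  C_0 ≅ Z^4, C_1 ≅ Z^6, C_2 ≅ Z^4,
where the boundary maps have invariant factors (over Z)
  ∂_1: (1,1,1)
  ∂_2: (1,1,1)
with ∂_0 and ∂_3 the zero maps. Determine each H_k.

H_0 ≅ Z,  H_1 = 0,  H_2 ≅ Z.

H_0: b_0 = 4 − 0 − 3 = 1; torsion from ∂_1 factors > 1: none. So H_0 ≅ Z.
H_1: b_1 = 6 − 3 − 3 = 0; torsion from ∂_2 factors > 1: none. So H_1 ≅ 0.
H_2: b_2 = 4 − 3 − 0 = 1; torsion from ∂_3 factors > 1: none. So H_2 ≅ Z.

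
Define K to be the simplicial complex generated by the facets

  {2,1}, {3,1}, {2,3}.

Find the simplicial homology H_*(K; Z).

We work with the vertex ordering 1 < 2 < 3. The simplices of K, each written with vertices in increasing order, are:

  0-simplices (3): [1], [2], [3]
  1-simplices (3): [1,2], [1,3], [2,3]

so the chain groups are C_0 ≅ Z^3, C_1 ≅ Z^3.

The boundary map ∂_1: C_1 → C_0 maps an edge to its endpoints' difference, ∂[p,q] = q − p. For instance
  ∂[1,3] = [3] − [1].
The resulting 3×3 matrix has rank 2, and its Smith normal form has invariant factors (1,1).

From H_k ≅ ker(∂_k) / im(∂_{k+1}) we obtain:

  H_0: rank C_0 − rank ∂_1 = 3 − 2 = 1, and the invariant factors of ∂_1 are all 1, so H_0 = Z.
  H_1: rank ker ∂_1 − rank ∂_2 = (3 − 2) − 0 = 1, and there is no ∂_2, so H_1 = Z.

As a check, the Euler characteristic is 3 − 3 = 0, which agrees with 1 − 1 = 0.

H_0 ≅ Z,  H_1 ≅ Z.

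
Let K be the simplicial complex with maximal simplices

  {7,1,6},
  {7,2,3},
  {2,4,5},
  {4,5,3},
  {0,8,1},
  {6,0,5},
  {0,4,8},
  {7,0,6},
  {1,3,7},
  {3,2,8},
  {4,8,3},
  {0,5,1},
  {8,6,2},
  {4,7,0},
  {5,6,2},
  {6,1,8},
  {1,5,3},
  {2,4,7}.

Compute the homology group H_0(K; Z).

H_0 = Z.

Take the total order 0 < 1 < 2 < 3 < 4 < 5 < 6 < 7 < 8 on the vertex set. Then K (dimension 2) consists of the simplices:

  0-simplices (9): [0], [1], [2], [3], [4], [5], [6], [7], [8]
  1-simplices (27): (27 of them)
  2-simplices (18): [0,1,5], [0,1,8], [0,4,7], [0,4,8], [0,5,6], [0,6,7], [1,3,5], [1,3,7], [1,6,7], [1,6,8], [2,3,7], [2,3,8], [2,4,5], [2,4,7], [2,5,6], [2,6,8], [3,4,5], [3,4,8]

giving chain groups C_0 ≅ Z^9, C_1 ≅ Z^27, C_2 ≅ Z^18.

∂_1: C_1 → C_0 is given by ∂[p,q] = [q] − [p]. For instance
  ∂[1,5] = [5] − [1].
The resulting 9×27 matrix has rank 8, and its Smith normal form has invariant factors (1,1,1,1,1,1,1,1).

∂_2: C_2 → C_1 acts by ∂[p,q,r] = [q,r] − [p,r] + [p,q]. For instance
  ∂[1,3,7] = [3,7] − [1,7] + [1,3],
  ∂[2,6,8] = [6,8] − [2,8] + [2,6].
The resulting 27×18 matrix has rank 18, and its Smith normal form has invariant factors (1,1,1,1,1,1,1,1,1,1,1,1,1,1,1,1,1,2).

From H_k ≅ ker(∂_k) / im(∂_{k+1}) we obtain:

  H_0: rank C_0 − rank ∂_1 = 9 − 8 = 1, and the invariant factors of ∂_1 are all 1, so H_0 ≅ Z.

(K is a triangulation of the Klein bottle.)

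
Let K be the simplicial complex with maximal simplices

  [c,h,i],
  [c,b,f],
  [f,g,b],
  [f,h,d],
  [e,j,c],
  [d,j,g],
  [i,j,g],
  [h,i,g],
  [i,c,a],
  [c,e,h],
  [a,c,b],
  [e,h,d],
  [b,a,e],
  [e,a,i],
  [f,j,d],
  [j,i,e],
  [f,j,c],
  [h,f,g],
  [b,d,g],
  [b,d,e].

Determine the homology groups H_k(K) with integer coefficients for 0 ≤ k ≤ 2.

H_0 = Z,  H_1 = Z ⊕ Z/2,  H_2 = 0.

Take the total order a < b < c < d < e < f < g < h < i < j on the vertex set. Then K (dimension 2) consists of the simplices:

  0-simplices (10): a, b, c, d, e, f, g, h, i, j
  1-simplices (30): ab, ac, ae, ai, bc, bd, be, bf, bg, ce, cf, ch, ci, cj, de, df, dg, dh, dj, eh, ei, ej, fg, fh, fj, gh, gi, gj, hi, ij
  2-simplices (20): abc, abe, aci, aei, bcf, bde, bdg, bfg, ceh, cej, cfj, chi, deh, dfh, dfj, dgj, eij, fgh, ghi, gij

giving chain groups C_0 ≅ Z^10, C_1 ≅ Z^30, C_2 ≅ Z^20.

∂_1: C_1 → C_0 is given by ∂[p,q] = [q] − [p].
This gives a 10×30 integer matrix of rank 9; reducing to Smith normal form yields diagonal entries (1,1,1,1,1,1,1,1,1).

Boundary ∂_2: C_2 → C_1 sends each 2-simplex [p,q,r] to [q,r] − [p,r] + [p,q]. For instance
  ∂dfh = fh − dh + df,
  ∂bfg = fg − bg + bf.
This gives a 30×20 integer matrix of rank 20; reducing to Smith normal form yields diagonal entries (1,1,1,1,1,1,1,1,1,1,1,1,1,1,1,1,1,1,1,2).

Computing H_k = (kernel of ∂_k) / (image of ∂_{k+1}):

  H_0: rank C_0 − rank ∂_1 = 10 − 9 = 1, and the invariant factors of ∂_1 are all 1, so H_0 ≅ Z.
  H_1: rank ker ∂_1 − rank ∂_2 = (30 − 9) − 20 = 1, and ∂_2 has invariant factor 2 > 1, so H_1 ≅ Z ⊕ Z/2.
  H_2: rank ker ∂_2 − rank ∂_3 = (20 − 20) − 0 = 0, and there is no ∂_3, so H_2 ≅ 0.

As a check, the Euler characteristic is 10 − 30 + 20 = 0, which agrees with 1 − 1 + 0 = 0.
(K is a triangulation of the Klein bottle.)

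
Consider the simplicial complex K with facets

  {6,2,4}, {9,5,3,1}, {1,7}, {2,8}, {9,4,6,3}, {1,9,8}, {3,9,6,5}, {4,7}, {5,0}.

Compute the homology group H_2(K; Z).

H_2 ≅ 0.

Fix the vertex order 0 < 1 < 2 < 3 < 4 < 5 < 6 < 7 < 8 < 9 and write every simplex with vertices in increasing order. Then dim K = 3 and the simplices of K are:

  0-simplices (10): [0], [1], [2], [3], [4], [5], [6], [7], [8], [9]
  1-simplices (20): [0,5], [1,3], [1,5], [1,7], [1,8], [1,9], [2,4], [2,6], [2,8], [3,4], [3,5], [3,6], [3,9], [4,6], [4,7], [4,9], [5,6], [5,9], [6,9], [8,9]
  2-simplices (12): [1,3,5], [1,3,9], [1,5,9], [1,8,9], [2,4,6], [3,4,6], [3,4,9], [3,5,6], [3,5,9], [3,6,9], [4,6,9], [5,6,9]
  3-simplices (3): [1,3,5,9], [3,4,6,9], [3,5,6,9]

giving chain groups C_0 ≅ Z^10, C_1 ≅ Z^20, C_2 ≅ Z^12, C_3 ≅ Z^3.

∂_1: C_1 → C_0 sends each edge [p,q] (with p < q) to q − p.
The 10×20 boundary matrix has rank 9 and Smith normal form diag(1,1,1,1,1,1,1,1,1).

Boundary ∂_2: C_2 → C_1 acts by ∂[p,q,r] = [q,r] − [p,r] + [p,q]. For instance
  ∂[2,4,6] = [4,6] − [2,6] + [2,4],
  ∂[3,6,9] = [6,9] − [3,9] + [3,6].
As a 20×12 matrix over Z this has rank 9, with invariant factors (1,1,1,1,1,1,1,1,1).

∂_3: C_3 → C_2 sends each 3-simplex σ to the alternating sum Σ_i (−1)^i (σ with its i-th vertex removed). For instance
  ∂[3,5,6,9] = [5,6,9] − [3,6,9] + [3,5,9] − [3,5,6],
  ∂[1,3,5,9] = [3,5,9] − [1,5,9] + [1,3,9] − [1,3,5].
This gives a 12×3 integer matrix of rank 3; reducing to Smith normal form yields diagonal entries (1,1,1).

From H_k ≅ ker(∂_k) / im(∂_{k+1}) we obtain:

  H_2: rank ker ∂_2 − rank ∂_3 = (12 − 9) − 3 = 0, and the invariant factors of ∂_3 are all 1, so H_2 = 0.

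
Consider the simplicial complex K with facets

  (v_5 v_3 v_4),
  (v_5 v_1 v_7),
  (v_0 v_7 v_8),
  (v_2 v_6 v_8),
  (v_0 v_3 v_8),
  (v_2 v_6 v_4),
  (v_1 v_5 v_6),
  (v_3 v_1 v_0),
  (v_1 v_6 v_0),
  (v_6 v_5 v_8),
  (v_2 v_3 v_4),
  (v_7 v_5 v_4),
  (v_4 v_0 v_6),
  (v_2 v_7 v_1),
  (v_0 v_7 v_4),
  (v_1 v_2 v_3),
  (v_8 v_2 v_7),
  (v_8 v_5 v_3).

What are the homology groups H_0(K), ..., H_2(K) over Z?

H_0 ≅ Z,  H_1 ≅ Z^2,  H_2 ≅ Z.

Order the vertices as v_0 < v_1 < v_2 < v_3 < v_4 < v_5 < v_6 < v_7 < v_8. Listing each simplex with vertices in this order, K has dimension 2 with simplices:

  0-simplices (9): [v_0], [v_1], [v_2], [v_3], [v_4], [v_5], [v_6], [v_7], [v_8]
  1-simplices (27): (27 of them)
  2-simplices (18): (18 of them)

giving chain groups C_0 ≅ Z^9, C_1 ≅ Z^27, C_2 ≅ Z^18.

The boundary map ∂_1: C_1 → C_0 is given by ∂[p,q] = [q] − [p]. For instance
  ∂[v_3,v_5] = [v_5] − [v_3].
The resulting 9×27 matrix has rank 8, and its Smith normal form has invariant factors (1,1,1,1,1,1,1,1).

The boundary map ∂_2: C_2 → C_1 acts by ∂[p,q,r] = [q,r] − [p,r] + [p,q]. For instance
  ∂[v_0,v_7,v_8] = [v_7,v_8] − [v_0,v_8] + [v_0,v_7],
  ∂[v_4,v_5,v_7] = [v_5,v_7] − [v_4,v_7] + [v_4,v_5].
As a 27×18 matrix over Z this has rank 17, with invariant factors (1,1,1,1,1,1,1,1,1,1,1,1,1,1,1,1,1).

Reading off H_k = ker ∂_k / im ∂_{k+1}:

  H_0: rank C_0 − rank ∂_1 = 9 − 8 = 1, and the invariant factors of ∂_1 are all 1, so H_0 = Z.
  H_1: rank ker ∂_1 − rank ∂_2 = (27 − 8) − 17 = 2, and the invariant factors of ∂_2 are all 1, so H_1 = Z^2.
  H_2: rank ker ∂_2 − rank ∂_3 = (18 − 17) − 0 = 1, and there is no ∂_3, so H_2 = Z.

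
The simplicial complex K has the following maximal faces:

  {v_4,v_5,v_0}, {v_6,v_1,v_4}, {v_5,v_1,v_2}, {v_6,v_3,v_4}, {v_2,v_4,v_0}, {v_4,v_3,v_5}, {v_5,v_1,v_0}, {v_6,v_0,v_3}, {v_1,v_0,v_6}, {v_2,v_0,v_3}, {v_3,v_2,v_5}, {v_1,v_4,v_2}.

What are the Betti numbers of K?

Fix the vertex order v_0 < v_1 < v_2 < v_3 < v_4 < v_5 < v_6 and write every simplex with vertices in increasing order. Then dim K = 2 and the simplices of K are:

  0-simplices (7): [v_0], [v_1], [v_2], [v_3], [v_4], [v_5], [v_6]
  1-simplices (18): (18 of them)
  2-simplices (12): (12 of them)

so the chain groups are C_0 ≅ Z^7, C_1 ≅ Z^18, C_2 ≅ Z^12.

The boundary map ∂_1: C_1 → C_0 sends each edge [p,q] (with p < q) to q − p.
The resulting 7×18 matrix has rank 6, and its Smith normal form has invariant factors (1,1,1,1,1,1).

The boundary map ∂_2: C_2 → C_1 acts by ∂[p,q,r] = [q,r] − [p,r] + [p,q]. For instance
  ∂[v_1,v_2,v_4] = [v_2,v_4] − [v_1,v_4] + [v_1,v_2],
  ∂[v_0,v_4,v_5] = [v_4,v_5] − [v_0,v_5] + [v_0,v_4].
The 18×12 boundary matrix has rank 12 and Smith normal form diag(1,1,1,1,1,1,1,1,1,1,1,2).

Reading off H_k = ker ∂_k / im ∂_{k+1}:

  H_0: rank C_0 − rank ∂_1 = 7 − 6 = 1, and the invariant factors of ∂_1 are all 1, so H_0 ≅ Z.
  H_1: rank ker ∂_1 − rank ∂_2 = (18 − 6) − 12 = 0, and ∂_2 has invariant factor 2 > 1, so H_1 ≅ Z/2.
  H_2: rank ker ∂_2 − rank ∂_3 = (12 − 12) − 0 = 0, and there is no ∂_3, so H_2 ≅ 0.

(K is a triangulation of the real projective plane RP^2.)

Hence the Betti numbers are b_0 = 1, b_1 = 0, b_2 = 0.

b_0 = 1, b_1 = 0, b_2 = 0.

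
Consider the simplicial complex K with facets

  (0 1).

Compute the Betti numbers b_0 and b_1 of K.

b_0 = 1, b_1 = 0.

Fix the vertex order 0 < 1 and write every simplex with vertices in increasing order. Then dim K = 1 and the simplices of K are:

  0-simplices (2): [0], [1]
  1-simplices (1): [0,1]

giving chain groups C_0 ≅ Z^2, C_1 ≅ Z^1.

Boundary ∂_1: C_1 → C_0 sends each edge [p,q] (with p < q) to q − p.
The resulting 2×1 matrix has rank 1, and its Smith normal form has invariant factors (1).

Now H_k = ker ∂_k / im ∂_{k+1}, so:

  H_0: rank C_0 − rank ∂_1 = 2 − 1 = 1, and the invariant factors of ∂_1 are all 1, so H_0 = Z.
  H_1: rank ker ∂_1 − rank ∂_2 = (1 − 1) − 0 = 0, and there is no ∂_2, so H_1 = 0.

As a check, the Euler characteristic is 2 − 1 = 1, which agrees with 1 − 0 = 1.
(K is a triangulation of the 1-simplex.)

Hence the Betti numbers are b_0 = 1, b_1 = 0.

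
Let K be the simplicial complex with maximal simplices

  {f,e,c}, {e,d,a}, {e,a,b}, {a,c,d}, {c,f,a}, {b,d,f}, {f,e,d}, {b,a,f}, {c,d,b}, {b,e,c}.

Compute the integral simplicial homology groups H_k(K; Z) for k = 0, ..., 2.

Order the vertices as a < b < c < d < e < f. Listing each simplex with vertices in this order, K has dimension 2 with simplices:

  0-simplices (6): a, b, c, d, e, f
  1-simplices (15): ab, ac, ad, ae, af, bc, bd, be, bf, cd, ce, cf, de, df, ef
  2-simplices (10): abe, abf, acd, acf, ade, bcd, bce, bdf, cef, def

Hence C_0 ≅ Z^6, C_1 ≅ Z^15, C_2 ≅ Z^10.

Boundary ∂_1: C_1 → C_0 is given by ∂[p,q] = [q] − [p].
The 6×15 boundary matrix has rank 5 and Smith normal form diag(1,1,1,1,1).

Boundary ∂_2: C_2 → C_1 maps a triangle to the signed sum of its edges. For instance
  ∂cef = ef − cf + ce,
  ∂bce = ce − be + bc.
The 15×10 boundary matrix has rank 10 and Smith normal form diag(1,1,1,1,1,1,1,1,1,2).

From H_k ≅ ker(∂_k) / im(∂_{k+1}) we obtain:

  H_0: rank C_0 − rank ∂_1 = 6 − 5 = 1, and the invariant factors of ∂_1 are all 1, so H_0 ≅ Z.
  H_1: rank ker ∂_1 − rank ∂_2 = (15 − 5) − 10 = 0, and ∂_2 has invariant factor 2 > 1, so H_1 ≅ Z/2.
  H_2: rank ker ∂_2 − rank ∂_3 = (10 − 10) − 0 = 0, and there is no ∂_3, so H_2 ≅ 0.

As a check, the Euler characteristic is 6 − 15 + 10 = 1, which agrees with 1 − 0 + 0 = 1.

H_0 ≅ Z,  H_1 ≅ Z/2,  H_2 = 0.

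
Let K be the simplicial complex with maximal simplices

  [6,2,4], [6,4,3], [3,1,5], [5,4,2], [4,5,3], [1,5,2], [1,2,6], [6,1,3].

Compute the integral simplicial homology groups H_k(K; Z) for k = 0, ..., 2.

Order the vertices as 1 < 2 < 3 < 4 < 5 < 6. Listing each simplex with vertices in this order, K has dimension 2 with simplices:

  0-simplices (6): [1], [2], [3], [4], [5], [6]
  1-simplices (12): [1,2], [1,3], [1,5], [1,6], [2,4], [2,5], [2,6], [3,4], [3,5], [3,6], [4,5], [4,6]
  2-simplices (8): [1,2,5], [1,2,6], [1,3,5], [1,3,6], [2,4,5], [2,4,6], [3,4,5], [3,4,6]

so the chain groups are C_0 ≅ Z^6, C_1 ≅ Z^12, C_2 ≅ Z^8.

∂_1: C_1 → C_0 is given by ∂[p,q] = [q] − [p].
The resulting 6×12 matrix has rank 5, and its Smith normal form has invariant factors (1,1,1,1,1).

The boundary map ∂_2: C_2 → C_1 sends each 2-simplex [p,q,r] to [q,r] − [p,r] + [p,q]. For instance
  ∂[1,2,5] = [2,5] − [1,5] + [1,2],
  ∂[1,3,6] = [3,6] − [1,6] + [1,3].
The resulting 12×8 matrix has rank 7, and its Smith normal form has invariant factors (1,1,1,1,1,1,1).

Now H_k = ker ∂_k / im ∂_{k+1}, so:

  H_0: rank C_0 − rank ∂_1 = 6 − 5 = 1, and the invariant factors of ∂_1 are all 1, so H_0 = Z.
  H_1: rank ker ∂_1 − rank ∂_2 = (12 − 5) − 7 = 0, and the invariant factors of ∂_2 are all 1, so H_1 = 0.
  H_2: rank ker ∂_2 − rank ∂_3 = (8 − 7) − 0 = 1, and there is no ∂_3, so H_2 = Z.

As a check, the Euler characteristic is 6 − 12 + 8 = 2, which agrees with 1 − 0 + 1 = 2.

H_0 ≅ Z,  H_1 = 0,  H_2 ≅ Z.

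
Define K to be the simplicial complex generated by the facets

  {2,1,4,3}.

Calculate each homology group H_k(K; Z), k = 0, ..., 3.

H_0 ≅ Z,  H_1 = 0,  H_2 = 0,  H_3 = 0.

Fix the vertex order 1 < 2 < 3 < 4 and write every simplex with vertices in increasing order. Then dim K = 3 and the simplices of K are:

  0-simplices (4): [1], [2], [3], [4]
  1-simplices (6): [1,2], [1,3], [1,4], [2,3], [2,4], [3,4]
  2-simplices (4): [1,2,3], [1,2,4], [1,3,4], [2,3,4]
  3-simplices (1): [1,2,3,4]

so the chain groups are C_0 ≅ Z^4, C_1 ≅ Z^6, C_2 ≅ Z^4, C_3 ≅ Z^1.

Boundary ∂_1: C_1 → C_0 sends each edge [p,q] (with p < q) to q − p. For instance
  ∂[1,3] = [3] − [1].
This gives a 4×6 integer matrix of rank 3; reducing to Smith normal form yields diagonal entries (1,1,1).

Boundary ∂_2: C_2 → C_1 acts by ∂[p,q,r] = [q,r] − [p,r] + [p,q]. For instance
  ∂[1,2,3] = [2,3] − [1,3] + [1,2],
  ∂[2,3,4] = [3,4] − [2,4] + [2,3].
The 6×4 boundary matrix has rank 3 and Smith normal form diag(1,1,1).

∂_3: C_3 → C_2 sends each 3-simplex σ to the alternating sum Σ_i (−1)^i (σ with its i-th vertex removed). For instance
  ∂[1,2,3,4] = [2,3,4] − [1,3,4] + [1,2,4] − [1,2,3].
As a 4×1 matrix over Z this has rank 1, with invariant factors (1).

Now H_k = ker ∂_k / im ∂_{k+1}, so:

  H_0: rank C_0 − rank ∂_1 = 4 − 3 = 1, and the invariant factors of ∂_1 are all 1, so H_0 = Z.
  H_1: rank ker ∂_1 − rank ∂_2 = (6 − 3) − 3 = 0, and the invariant factors of ∂_2 are all 1, so H_1 = 0.
  H_2: rank ker ∂_2 − rank ∂_3 = (4 − 3) − 1 = 0, and the invariant factors of ∂_3 are all 1, so H_2 = 0.
  H_3: rank ker ∂_3 − rank ∂_4 = (1 − 1) − 0 = 0, and there is no ∂_4, so H_3 = 0.

(K is a triangulation of the 3-simplex.)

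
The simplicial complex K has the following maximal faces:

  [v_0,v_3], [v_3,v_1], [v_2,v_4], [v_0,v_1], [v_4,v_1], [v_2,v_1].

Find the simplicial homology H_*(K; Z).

Take the total order v_0 < v_1 < v_2 < v_3 < v_4 on the vertex set. Then K (dimension 1) consists of the simplices:

  0-simplices (5): [v_0], [v_1], [v_2], [v_3], [v_4]
  1-simplices (6): [v_0,v_1], [v_0,v_3], [v_1,v_2], [v_1,v_3], [v_1,v_4], [v_2,v_4]

Hence C_0 ≅ Z^5, C_1 ≅ Z^6.

The boundary map ∂_1: C_1 → C_0 maps an edge to its endpoints' difference, ∂[p,q] = q − p. For instance
  ∂[v_1,v_2] = [v_2] − [v_1].
As a 5×6 matrix over Z this has rank 4, with invariant factors (1,1,1,1).

From H_k ≅ ker(∂_k) / im(∂_{k+1}) we obtain:

  H_0: rank C_0 − rank ∂_1 = 5 − 4 = 1, and the invariant factors of ∂_1 are all 1, so H_0 = Z.
  H_1: rank ker ∂_1 − rank ∂_2 = (6 − 4) − 0 = 2, and there is no ∂_2, so H_1 = Z^2.

As a check, the Euler characteristic is 5 − 6 = -1, which agrees with 1 − 2 = -1.

H_0 ≅ Z,  H_1 ≅ Z^2.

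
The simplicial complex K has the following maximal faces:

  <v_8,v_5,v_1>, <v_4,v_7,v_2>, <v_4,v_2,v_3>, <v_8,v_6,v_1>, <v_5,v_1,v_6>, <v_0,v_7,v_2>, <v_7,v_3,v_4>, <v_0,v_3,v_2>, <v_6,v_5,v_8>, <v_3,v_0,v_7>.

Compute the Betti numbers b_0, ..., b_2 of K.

K has 9 vertices, 15 edges, 10 triangles.
rank ∂_0 = 0, rank ∂_1 = 7 ⇒ b_0 = 9 − 0 − 7 = 2; all invariant factors of ∂_1 are 1 so no torsion. So H_0 ≅ Z^2.
rank ∂_1 = 7, rank ∂_2 = 8 ⇒ b_1 = 15 − 7 − 8 = 0; all invariant factors of ∂_2 are 1 so no torsion. So H_1 ≅ 0.
rank ∂_2 = 8, rank ∂_3 = 0 ⇒ b_2 = 10 − 8 − 0 = 2. So H_2 ≅ Z^2.

b_0 = 2, b_1 = 0, b_2 = 2.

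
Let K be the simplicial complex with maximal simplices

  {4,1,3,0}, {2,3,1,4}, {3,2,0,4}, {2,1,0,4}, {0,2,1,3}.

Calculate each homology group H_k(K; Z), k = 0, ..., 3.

H_0 ≅ Z,  H_1 = 0,  H_2 = 0,  H_3 ≅ Z.

Fix the vertex order 0 < 1 < 2 < 3 < 4 and write every simplex with vertices in increasing order. Then dim K = 3 and the simplices of K are:

  0-simplices (5): [0], [1], [2], [3], [4]
  1-simplices (10): [0,1], [0,2], [0,3], [0,4], [1,2], [1,3], [1,4], [2,3], [2,4], [3,4]
  2-simplices (10): [0,1,2], [0,1,3], [0,1,4], [0,2,3], [0,2,4], [0,3,4], [1,2,3], [1,2,4], [1,3,4], [2,3,4]
  3-simplices (5): [0,1,2,3], [0,1,2,4], [0,1,3,4], [0,2,3,4], [1,2,3,4]

so the chain groups are C_0 ≅ Z^5, C_1 ≅ Z^10, C_2 ≅ Z^10, C_3 ≅ Z^5.

∂_1: C_1 → C_0 maps an edge to its endpoints' difference, ∂[p,q] = q − p.
The 5×10 boundary matrix has rank 4 and Smith normal form diag(1,1,1,1).

Boundary ∂_2: C_2 → C_1 acts by ∂[p,q,r] = [q,r] − [p,r] + [p,q]. For instance
  ∂[0,2,3] = [2,3] − [0,3] + [0,2],
  ∂[1,2,3] = [2,3] − [1,3] + [1,2].
The 10×10 boundary matrix has rank 6 and Smith normal form diag(1,1,1,1,1,1).

∂_3: C_3 → C_2 sends each 3-simplex σ to the alternating sum Σ_i (−1)^i (σ with its i-th vertex removed). For instance
  ∂[1,2,3,4] = [2,3,4] − [1,3,4] + [1,2,4] − [1,2,3],
  ∂[0,1,3,4] = [1,3,4] − [0,3,4] + [0,1,4] − [0,1,3].
As a 10×5 matrix over Z this has rank 4, with invariant factors (1,1,1,1).

Now H_k = ker ∂_k / im ∂_{k+1}, so:

  H_0: rank C_0 − rank ∂_1 = 5 − 4 = 1, and the invariant factors of ∂_1 are all 1, so H_0 ≅ Z.
  H_1: rank ker ∂_1 − rank ∂_2 = (10 − 4) − 6 = 0, and the invariant factors of ∂_2 are all 1, so H_1 ≅ 0.
  H_2: rank ker ∂_2 − rank ∂_3 = (10 − 6) − 4 = 0, and the invariant factors of ∂_3 are all 1, so H_2 ≅ 0.
  H_3: rank ker ∂_3 − rank ∂_4 = (5 − 4) − 0 = 1, and there is no ∂_4, so H_3 ≅ Z.

As a check, the Euler characteristic is 5 − 10 + 10 − 5 = 0, which agrees with 1 − 0 + 0 − 1 = 0.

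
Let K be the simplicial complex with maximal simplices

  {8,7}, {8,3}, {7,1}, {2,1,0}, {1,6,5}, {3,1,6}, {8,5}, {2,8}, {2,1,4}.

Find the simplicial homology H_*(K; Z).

H_0 ≅ Z,  H_1 ≅ Z^3,  H_2 = 0.

Take the total order 0 < 1 < 2 < 3 < 4 < 5 < 6 < 7 < 8 on the vertex set. Then K (dimension 2) consists of the simplices:

  0-simplices (9): [0], [1], [2], [3], [4], [5], [6], [7], [8]
  1-simplices (15): [0,1], [0,2], [1,2], [1,3], [1,4], [1,5], [1,6], [1,7], [2,4], [2,8], [3,6], [3,8], [5,6], [5,8], [7,8]
  2-simplices (4): [0,1,2], [1,2,4], [1,3,6], [1,5,6]

Hence C_0 ≅ Z^9, C_1 ≅ Z^15, C_2 ≅ Z^4.

Boundary ∂_1: C_1 → C_0 maps an edge to its endpoints' difference, ∂[p,q] = q − p. For instance
  ∂[1,2] = [2] − [1].
As a 9×15 matrix over Z this has rank 8, with invariant factors (1,1,1,1,1,1,1,1).

Boundary ∂_2: C_2 → C_1 maps a triangle to the signed sum of its edges. For instance
  ∂[1,3,6] = [3,6] − [1,6] + [1,3],
  ∂[1,2,4] = [2,4] − [1,4] + [1,2].
This gives a 15×4 integer matrix of rank 4; reducing to Smith normal form yields diagonal entries (1,1,1,1).

Reading off H_k = ker ∂_k / im ∂_{k+1}:

  H_0: rank C_0 − rank ∂_1 = 9 − 8 = 1, and the invariant factors of ∂_1 are all 1, so H_0 = Z.
  H_1: rank ker ∂_1 − rank ∂_2 = (15 − 8) − 4 = 3, and the invariant factors of ∂_2 are all 1, so H_1 = Z^3.
  H_2: rank ker ∂_2 − rank ∂_3 = (4 − 4) − 0 = 0, and there is no ∂_3, so H_2 = 0.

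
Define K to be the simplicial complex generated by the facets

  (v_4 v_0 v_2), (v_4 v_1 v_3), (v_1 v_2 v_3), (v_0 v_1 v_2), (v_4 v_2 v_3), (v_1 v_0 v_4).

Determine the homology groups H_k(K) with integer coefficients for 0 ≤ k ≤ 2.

Take the total order v_0 < v_1 < v_2 < v_3 < v_4 on the vertex set. Then K (dimension 2) consists of the simplices:

  0-simplices (5): [v_0], [v_1], [v_2], [v_3], [v_4]
  1-simplices (9): [v_0,v_1], [v_0,v_2], [v_0,v_4], [v_1,v_2], [v_1,v_3], [v_1,v_4], [v_2,v_3], [v_2,v_4], [v_3,v_4]
  2-simplices (6): [v_0,v_1,v_2], [v_0,v_1,v_4], [v_0,v_2,v_4], [v_1,v_2,v_3], [v_1,v_3,v_4], [v_2,v_3,v_4]

so the chain groups are C_0 ≅ Z^5, C_1 ≅ Z^9, C_2 ≅ Z^6.

The boundary map ∂_1: C_1 → C_0 sends each edge [p,q] (with p < q) to q − p. For instance
  ∂[v_2,v_3] = [v_3] − [v_2].
The resulting 5×9 matrix has rank 4, and its Smith normal form has invariant factors (1,1,1,1).

The boundary map ∂_2: C_2 → C_1 sends each 2-simplex [p,q,r] to [q,r] − [p,r] + [p,q]. For instance
  ∂[v_0,v_1,v_4] = [v_1,v_4] − [v_0,v_4] + [v_0,v_1],
  ∂[v_0,v_2,v_4] = [v_2,v_4] − [v_0,v_4] + [v_0,v_2].
This gives a 9×6 integer matrix of rank 5; reducing to Smith normal form yields diagonal entries (1,1,1,1,1).

From H_k ≅ ker(∂_k) / im(∂_{k+1}) we obtain:

  H_0: rank C_0 − rank ∂_1 = 5 − 4 = 1, and the invariant factors of ∂_1 are all 1, so H_0 = Z.
  H_1: rank ker ∂_1 − rank ∂_2 = (9 − 4) − 5 = 0, and the invariant factors of ∂_2 are all 1, so H_1 = 0.
  H_2: rank ker ∂_2 − rank ∂_3 = (6 − 5) − 0 = 1, and there is no ∂_3, so H_2 = Z.

(K is a triangulation of the 2-sphere S^2.)

H_0 ≅ Z,  H_1 = 0,  H_2 ≅ Z.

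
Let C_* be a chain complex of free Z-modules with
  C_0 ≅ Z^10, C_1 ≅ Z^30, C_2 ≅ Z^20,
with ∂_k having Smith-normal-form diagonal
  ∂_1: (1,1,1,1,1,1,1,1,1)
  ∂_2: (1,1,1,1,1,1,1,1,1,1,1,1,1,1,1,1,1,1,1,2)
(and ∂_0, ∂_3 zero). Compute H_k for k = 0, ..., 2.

H_0: b_0 = 10 − 0 − 9 = 1; torsion from ∂_1 factors > 1: none. So H_0 = Z.
H_1: b_1 = 30 − 9 − 20 = 1; torsion from ∂_2 factors > 1: [2]. So H_1 = Z × Z/2.
H_2: b_2 = 20 − 20 − 0 = 0; torsion from ∂_3 factors > 1: none. So H_2 = 0.

H_0 = Z,  H_1 = Z × Z/2,  H_2 = 0.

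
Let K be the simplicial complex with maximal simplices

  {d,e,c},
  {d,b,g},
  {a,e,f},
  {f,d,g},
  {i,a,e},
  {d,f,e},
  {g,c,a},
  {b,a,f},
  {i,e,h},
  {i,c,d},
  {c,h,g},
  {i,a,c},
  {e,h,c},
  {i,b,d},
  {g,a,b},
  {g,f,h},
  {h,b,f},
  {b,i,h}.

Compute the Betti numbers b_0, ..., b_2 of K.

b_0 = 1, b_1 = 1, b_2 = 0.

K has 9 vertices, 27 edges, 18 triangles.
rank ∂_0 = 0, rank ∂_1 = 8 ⇒ b_0 = 9 − 0 − 8 = 1; all invariant factors of ∂_1 are 1 so no torsion. So H_0 ≅ Z.
rank ∂_1 = 8, rank ∂_2 = 18 ⇒ b_1 = 27 − 8 − 18 = 1; ∂_2 has invariant factor(s) [2] giving torsion. So H_1 ≅ Z ⊕ Z/2.
rank ∂_2 = 18, rank ∂_3 = 0 ⇒ b_2 = 18 − 18 − 0 = 0. So H_2 ≅ 0.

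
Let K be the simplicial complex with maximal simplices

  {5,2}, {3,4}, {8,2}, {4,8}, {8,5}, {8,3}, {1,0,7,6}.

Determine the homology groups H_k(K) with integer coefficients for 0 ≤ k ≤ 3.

H_0 = Z^2,  H_1 = Z^2,  H_2 = 0,  H_3 = 0.

Fix the vertex order 0 < 1 < 2 < 3 < 4 < 5 < 6 < 7 < 8 and write every simplex with vertices in increasing order. Then dim K = 3 and the simplices of K are:

  0-simplices (9): [0], [1], [2], [3], [4], [5], [6], [7], [8]
  1-simplices (12): [0,1], [0,6], [0,7], [1,6], [1,7], [2,5], [2,8], [3,4], [3,8], [4,8], [5,8], [6,7]
  2-simplices (4): [0,1,6], [0,1,7], [0,6,7], [1,6,7]
  3-simplices (1): [0,1,6,7]

giving chain groups C_0 ≅ Z^9, C_1 ≅ Z^12, C_2 ≅ Z^4, C_3 ≅ Z^1.

∂_1: C_1 → C_0 sends each edge [p,q] (with p < q) to q − p.
The resulting 9×12 matrix has rank 7, and its Smith normal form has invariant factors (1,1,1,1,1,1,1).

Boundary ∂_2: C_2 → C_1 sends each 2-simplex [p,q,r] to [q,r] − [p,r] + [p,q]. For instance
  ∂[0,1,7] = [1,7] − [0,7] + [0,1],
  ∂[0,6,7] = [6,7] − [0,7] + [0,6].
The resulting 12×4 matrix has rank 3, and its Smith normal form has invariant factors (1,1,1).

The boundary map ∂_3: C_3 → C_2 sends each 3-simplex σ to the alternating sum Σ_i (−1)^i (σ with its i-th vertex removed). For instance
  ∂[0,1,6,7] = [1,6,7] − [0,6,7] + [0,1,7] − [0,1,6].
The resulting 4×1 matrix has rank 1, and its Smith normal form has invariant factors (1).

Reading off H_k = ker ∂_k / im ∂_{k+1}:

  H_0: rank C_0 − rank ∂_1 = 9 − 7 = 2, and the invariant factors of ∂_1 are all 1, so H_0 ≅ Z^2.
  H_1: rank ker ∂_1 − rank ∂_2 = (12 − 7) − 3 = 2, and the invariant factors of ∂_2 are all 1, so H_1 ≅ Z^2.
  H_2: rank ker ∂_2 − rank ∂_3 = (4 − 3) − 1 = 0, and the invariant factors of ∂_3 are all 1, so H_2 ≅ 0.
  H_3: rank ker ∂_3 − rank ∂_4 = (1 − 1) − 0 = 0, and there is no ∂_4, so H_3 ≅ 0.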